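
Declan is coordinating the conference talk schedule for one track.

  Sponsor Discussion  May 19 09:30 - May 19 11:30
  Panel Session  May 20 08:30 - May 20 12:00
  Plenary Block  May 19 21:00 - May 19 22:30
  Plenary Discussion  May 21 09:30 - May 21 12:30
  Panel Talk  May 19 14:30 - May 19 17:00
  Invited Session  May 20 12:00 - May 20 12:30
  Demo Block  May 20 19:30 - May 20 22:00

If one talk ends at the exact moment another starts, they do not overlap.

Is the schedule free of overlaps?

Check each pair: they overlap iff neither finishes before the other starts.
Sorted by start: Sponsor Discussion, Panel Talk, Plenary Block, Panel Session, Invited Session, Demo Block, Plenary Discussion.
Panel Talk starts after Sponsor Discussion ends, so nothing later overlaps Sponsor Discussion either.
Plenary Block starts after Panel Talk ends, so nothing later overlaps Panel Talk either.
Panel Session starts after Plenary Block ends, so nothing later overlaps Plenary Block either.
Invited Session starts exactly when Panel Session ends (back-to-back, no overlap), so nothing later overlaps Panel Session either.
Demo Block starts after Invited Session ends, so nothing later overlaps Invited Session either.
Plenary Discussion starts after Demo Block ends.
Every pair is clear; the schedule has no overlaps.

Yes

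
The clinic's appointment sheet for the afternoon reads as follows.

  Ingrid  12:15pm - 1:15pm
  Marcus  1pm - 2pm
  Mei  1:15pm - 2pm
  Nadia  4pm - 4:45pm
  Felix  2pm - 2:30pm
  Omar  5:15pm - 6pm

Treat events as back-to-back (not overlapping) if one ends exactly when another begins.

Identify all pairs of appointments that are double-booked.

Sorted by start: Ingrid, Marcus, Mei, Felix, Nadia, Omar.
Marcus starts before Ingrid ends → Ingrid and Marcus overlap.
Mei starts exactly when Ingrid ends (back-to-back, no overlap), so Ingrid has no further overlaps.
Mei starts before Marcus ends → Marcus and Mei overlap.
Felix starts exactly when Marcus ends (back-to-back, no overlap), so Marcus has no further overlaps.
Felix starts exactly when Mei ends (back-to-back, no overlap), so Mei has no further overlaps.
Nadia starts after Felix ends, so Felix has no further overlaps.
Omar starts after Nadia ends.

Ingrid & Marcus, Marcus & Mei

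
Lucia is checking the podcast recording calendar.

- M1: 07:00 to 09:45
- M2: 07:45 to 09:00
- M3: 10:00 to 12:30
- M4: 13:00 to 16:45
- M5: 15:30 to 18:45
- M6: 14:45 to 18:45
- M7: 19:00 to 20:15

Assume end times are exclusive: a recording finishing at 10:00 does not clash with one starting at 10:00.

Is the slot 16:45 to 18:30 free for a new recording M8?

No — it overlaps M5, M6

M1: ends 09:45 at or before M8 starts 16:45 → clear.
M2: ends 09:00 at or before M8 starts 16:45 → clear.
M3: ends 12:30 at or before M8 starts 16:45 → clear.
M4: ends 16:45 at or before M8 starts 16:45 → clear.
M6: starts 14:45 before M8 ends 18:30, and ends 18:45 after M8 starts 16:45 → overlap.
M5: starts 15:30 before M8 ends 18:30, and ends 18:45 after M8 starts 16:45 → overlap.
M7: starts 19:00 at or after M8 ends 18:30 → clear.
M8 overlaps M5, M6.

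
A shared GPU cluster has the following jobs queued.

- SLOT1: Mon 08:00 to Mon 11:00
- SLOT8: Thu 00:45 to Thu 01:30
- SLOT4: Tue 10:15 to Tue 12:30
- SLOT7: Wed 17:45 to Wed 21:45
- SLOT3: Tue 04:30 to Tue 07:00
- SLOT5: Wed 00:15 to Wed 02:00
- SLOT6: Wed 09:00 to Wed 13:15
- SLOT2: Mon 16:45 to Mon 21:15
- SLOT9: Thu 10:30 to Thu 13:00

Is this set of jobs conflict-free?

Two intervals overlap when each starts before the other ends.
Sorted by start: SLOT1, SLOT2, SLOT3, SLOT4, SLOT5, SLOT6, SLOT7, SLOT8, SLOT9.
SLOT2 starts after SLOT1 ends, so nothing later overlaps SLOT1 either.
SLOT3 starts after SLOT2 ends, so nothing later overlaps SLOT2 either.
SLOT4 starts after SLOT3 ends, so nothing later overlaps SLOT3 either.
SLOT5 starts after SLOT4 ends, so nothing later overlaps SLOT4 either.
SLOT6 starts after SLOT5 ends, so nothing later overlaps SLOT5 either.
SLOT7 starts after SLOT6 ends, so nothing later overlaps SLOT6 either.
SLOT8 starts after SLOT7 ends, so nothing later overlaps SLOT7 either.
SLOT9 starts after SLOT8 ends.
Every pair is clear; the schedule has no overlaps.

Yes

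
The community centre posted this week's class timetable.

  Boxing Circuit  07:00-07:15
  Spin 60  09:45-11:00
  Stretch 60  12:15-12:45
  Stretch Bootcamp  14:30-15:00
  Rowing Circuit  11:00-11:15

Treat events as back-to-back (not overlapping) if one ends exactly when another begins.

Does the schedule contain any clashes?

No

Sorted by start: Boxing Circuit, Spin 60, Rowing Circuit, Stretch 60, Stretch Bootcamp.
Spin 60 starts after Boxing Circuit ends, so nothing later overlaps Boxing Circuit either.
Rowing Circuit starts exactly when Spin 60 ends (back-to-back, no overlap), so nothing later overlaps Spin 60 either.
Stretch 60 starts after Rowing Circuit ends, so nothing later overlaps Rowing Circuit either.
Stretch Bootcamp starts after Stretch 60 ends.
Every pair is clear; the schedule has no overlaps.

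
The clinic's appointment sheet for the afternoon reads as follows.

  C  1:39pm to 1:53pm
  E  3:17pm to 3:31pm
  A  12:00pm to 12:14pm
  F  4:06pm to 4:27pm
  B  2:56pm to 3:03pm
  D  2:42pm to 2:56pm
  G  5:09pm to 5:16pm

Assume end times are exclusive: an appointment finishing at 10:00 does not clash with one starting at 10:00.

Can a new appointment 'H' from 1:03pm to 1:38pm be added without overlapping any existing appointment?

Yes — the slot is free

A: ends 12:14pm at or before H starts 1:03pm → clear.
C: starts 1:39pm at or after H ends 1:38pm → clear.
D: starts 2:42pm at or after H ends 1:38pm → clear.
B: starts 2:56pm at or after H ends 1:38pm → clear.
E: starts 3:17pm at or after H ends 1:38pm → clear.
F: starts 4:06pm at or after H ends 1:38pm → clear.
G: starts 5:09pm at or after H ends 1:38pm → clear.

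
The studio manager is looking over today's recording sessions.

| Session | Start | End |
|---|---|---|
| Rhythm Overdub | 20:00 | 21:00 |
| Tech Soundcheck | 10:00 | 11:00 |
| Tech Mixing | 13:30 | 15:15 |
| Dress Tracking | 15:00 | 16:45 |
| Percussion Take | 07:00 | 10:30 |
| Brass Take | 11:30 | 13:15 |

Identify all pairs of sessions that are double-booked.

Check each pair: they overlap iff neither finishes before the other starts.
Sorted by start: Percussion Take, Tech Soundcheck, Brass Take, Tech Mixing, Dress Tracking, Rhythm Overdub.
Tech Soundcheck starts before Percussion Take ends → Percussion Take and Tech Soundcheck overlap.
Brass Take starts after Percussion Take ends, so Percussion Take has no further overlaps.
Brass Take starts after Tech Soundcheck ends, so Tech Soundcheck has no further overlaps.
Tech Mixing starts after Brass Take ends, so Brass Take has no further overlaps.
Dress Tracking starts before Tech Mixing ends → Tech Mixing and Dress Tracking overlap.
Rhythm Overdub starts after Tech Mixing ends.
Rhythm Overdub starts after Dress Tracking ends.

Dress Tracking & Tech Mixing, Percussion Take & Tech Soundcheck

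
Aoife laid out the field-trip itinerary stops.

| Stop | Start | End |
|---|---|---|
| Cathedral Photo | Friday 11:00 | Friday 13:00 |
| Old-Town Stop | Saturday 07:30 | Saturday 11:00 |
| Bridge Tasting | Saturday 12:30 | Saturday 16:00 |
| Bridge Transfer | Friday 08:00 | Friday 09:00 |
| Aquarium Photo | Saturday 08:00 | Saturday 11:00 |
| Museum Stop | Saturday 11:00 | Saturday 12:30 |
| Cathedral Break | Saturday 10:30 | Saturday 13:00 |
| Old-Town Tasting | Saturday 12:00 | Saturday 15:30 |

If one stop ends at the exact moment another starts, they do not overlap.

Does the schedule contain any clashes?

Sorted by start: Bridge Transfer, Cathedral Photo, Old-Town Stop, Aquarium Photo, Cathedral Break, Museum Stop, Old-Town Tasting, Bridge Tasting.
Cathedral Photo starts after Bridge Transfer ends — done with Bridge Transfer.
Old-Town Stop starts after Cathedral Photo ends — done with Cathedral Photo.
Aquarium Photo starts before Old-Town Stop ends → Old-Town Stop and Aquarium Photo overlap.
That's a conflict, so the schedule is not conflict-free.

Yes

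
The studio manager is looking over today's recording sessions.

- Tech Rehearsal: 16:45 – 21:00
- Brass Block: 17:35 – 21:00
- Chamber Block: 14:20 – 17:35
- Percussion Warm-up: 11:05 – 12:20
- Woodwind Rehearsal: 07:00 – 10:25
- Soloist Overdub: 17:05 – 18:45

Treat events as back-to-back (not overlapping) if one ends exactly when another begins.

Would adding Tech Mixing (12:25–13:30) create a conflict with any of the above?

No — it doesn't clash with anything

Woodwind Rehearsal: ends 10:25 at or before Tech Mixing starts 12:25 → clear.
Percussion Warm-up: ends 12:20 at or before Tech Mixing starts 12:25 → clear.
Chamber Block: starts 14:20 at or after Tech Mixing ends 13:30 → clear.
Tech Rehearsal: starts 16:45 at or after Tech Mixing ends 13:30 → clear.
Soloist Overdub: starts 17:05 at or after Tech Mixing ends 13:30 → clear.
Brass Block: starts 17:35 at or after Tech Mixing ends 13:30 → clear.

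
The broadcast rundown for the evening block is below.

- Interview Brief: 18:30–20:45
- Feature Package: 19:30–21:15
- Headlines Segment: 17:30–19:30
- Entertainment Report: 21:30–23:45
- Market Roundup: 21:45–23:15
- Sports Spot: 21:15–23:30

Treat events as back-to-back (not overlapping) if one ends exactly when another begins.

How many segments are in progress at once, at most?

Sort all start/end points and keep a running count:
17:30 start Headlines Segment → 1
18:30 start Interview Brief → 2
19:30 end Headlines Segment → 1
19:30 start Feature Package → 2
20:45 end Interview Brief → 1
21:15 end Feature Package → 0
21:15 start Sports Spot → 1
21:30 start Entertainment Report → 2
21:45 start Market Roundup → 3
23:15 end Market Roundup → 2
23:30 end Sports Spot → 1
23:45 end Entertainment Report → 0
Peak is 3, at 21:45 (Entertainment Report, Market Roundup, Sports Spot).

3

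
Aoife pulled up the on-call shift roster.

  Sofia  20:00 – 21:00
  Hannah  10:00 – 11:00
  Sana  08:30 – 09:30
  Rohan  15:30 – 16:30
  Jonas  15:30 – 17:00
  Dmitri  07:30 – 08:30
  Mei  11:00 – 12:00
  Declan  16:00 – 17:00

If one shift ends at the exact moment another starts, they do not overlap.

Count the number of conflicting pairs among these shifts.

Sorted by start: Dmitri, Sana, Hannah, Mei, Jonas, Rohan, Declan, Sofia.
Sana starts exactly when Dmitri ends (back-to-back, no overlap), so nothing later overlaps Dmitri either.
Hannah starts after Sana ends, so nothing later overlaps Sana either.
Mei starts exactly when Hannah ends (back-to-back, no overlap), so nothing later overlaps Hannah either.
Jonas starts after Mei ends, so nothing later overlaps Mei either.
Rohan starts before Jonas ends → Jonas and Rohan overlap.
Declan starts before Jonas ends → Jonas and Declan overlap.
Sofia starts after Jonas ends.
Declan starts before Rohan ends → Rohan and Declan overlap.
Sofia starts after Rohan ends.
Sofia starts after Declan ends.
Overlapping pairs: Declan & Jonas, Declan & Rohan, Jonas & Rohan — 3 in total.

3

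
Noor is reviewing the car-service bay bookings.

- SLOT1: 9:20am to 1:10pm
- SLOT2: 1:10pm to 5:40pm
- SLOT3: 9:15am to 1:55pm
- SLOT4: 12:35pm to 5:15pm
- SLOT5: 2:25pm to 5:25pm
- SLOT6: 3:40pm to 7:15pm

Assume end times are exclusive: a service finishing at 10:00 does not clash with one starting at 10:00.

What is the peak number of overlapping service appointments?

Sort all start/end points and keep a running count:
9:15am start SLOT3 → 1
9:20am start SLOT1 → 2
12:35pm start SLOT4 → 3
1:10pm end SLOT1 → 2
1:10pm start SLOT2 → 3
1:55pm end SLOT3 → 2
2:25pm start SLOT5 → 3
3:40pm start SLOT6 → 4
5:15pm end SLOT4 → 3
5:25pm end SLOT5 → 2
5:40pm end SLOT2 → 1
7:15pm end SLOT6 → 0
Peak is 4, at 3:40pm (SLOT2, SLOT4, SLOT5, SLOT6).

4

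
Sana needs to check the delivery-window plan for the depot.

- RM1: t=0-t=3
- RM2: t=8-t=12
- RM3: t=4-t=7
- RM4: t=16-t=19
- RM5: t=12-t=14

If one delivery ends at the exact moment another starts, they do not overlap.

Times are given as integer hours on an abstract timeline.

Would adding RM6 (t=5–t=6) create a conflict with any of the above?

Yes — it overlaps RM3

RM1: ends t=3 at or before RM6 starts t=5 → clear.
RM3: starts t=4 before RM6 ends t=6, and ends t=7 after RM6 starts t=5 → overlap.
RM2: starts t=8 at or after RM6 ends t=6 → clear.
RM5: starts t=12 at or after RM6 ends t=6 → clear.
RM4: starts t=16 at or after RM6 ends t=6 → clear.
RM6 overlaps RM3.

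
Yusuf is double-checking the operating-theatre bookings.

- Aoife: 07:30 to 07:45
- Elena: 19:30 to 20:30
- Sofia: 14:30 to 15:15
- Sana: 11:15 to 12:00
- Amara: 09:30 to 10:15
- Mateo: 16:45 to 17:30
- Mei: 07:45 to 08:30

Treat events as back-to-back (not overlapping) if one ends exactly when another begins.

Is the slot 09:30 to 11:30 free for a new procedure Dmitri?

Aoife: ends 07:45 at or before Dmitri starts 09:30 → clear.
Mei: ends 08:30 at or before Dmitri starts 09:30 → clear.
Amara: starts 09:30 before Dmitri ends 11:30, and ends 10:15 after Dmitri starts 09:30 → overlap.
Sana: starts 11:15 before Dmitri ends 11:30, and ends 12:00 after Dmitri starts 09:30 → overlap.
Sofia: starts 14:30 at or after Dmitri ends 11:30 → clear.
Mateo: starts 16:45 at or after Dmitri ends 11:30 → clear.
Elena: starts 19:30 at or after Dmitri ends 11:30 → clear.
Dmitri overlaps Amara, Sana.

No — it overlaps Amara, Sana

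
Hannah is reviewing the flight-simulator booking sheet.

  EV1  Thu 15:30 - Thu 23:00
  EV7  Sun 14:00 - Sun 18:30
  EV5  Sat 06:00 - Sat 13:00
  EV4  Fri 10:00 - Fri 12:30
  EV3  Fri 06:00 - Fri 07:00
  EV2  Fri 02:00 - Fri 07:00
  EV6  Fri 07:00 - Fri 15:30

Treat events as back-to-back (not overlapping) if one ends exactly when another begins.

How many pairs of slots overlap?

Sorted by start: EV1, EV2, EV3, EV6, EV4, EV5, EV7.
EV2 starts after EV1 ends, so EV1 has no further overlaps.
EV3 starts before EV2 ends → EV2 and EV3 overlap.
EV6 starts exactly when EV2 ends (back-to-back, no overlap), so EV2 has no further overlaps.
EV6 starts exactly when EV3 ends (back-to-back, no overlap), so EV3 has no further overlaps.
EV4 starts before EV6 ends → EV6 and EV4 overlap.
EV5 starts after EV6 ends, so EV6 has no further overlaps.
EV5 starts after EV4 ends, so EV4 has no further overlaps.
EV7 starts after EV5 ends.
Overlapping pairs: EV2 & EV3, EV4 & EV6 — 2 in total.

2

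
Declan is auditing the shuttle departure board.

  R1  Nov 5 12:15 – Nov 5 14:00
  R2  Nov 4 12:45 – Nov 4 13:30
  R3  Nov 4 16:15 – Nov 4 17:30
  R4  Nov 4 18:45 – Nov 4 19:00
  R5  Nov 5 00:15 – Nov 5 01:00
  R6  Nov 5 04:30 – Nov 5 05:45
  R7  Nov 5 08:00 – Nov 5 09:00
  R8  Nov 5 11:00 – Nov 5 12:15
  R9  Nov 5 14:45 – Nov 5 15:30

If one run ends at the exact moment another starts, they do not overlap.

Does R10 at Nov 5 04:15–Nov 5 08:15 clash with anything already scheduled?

R2: ends Nov 4 13:30 at or before R10 starts Nov 5 04:15 → clear.
R3: ends Nov 4 17:30 at or before R10 starts Nov 5 04:15 → clear.
R4: ends Nov 4 19:00 at or before R10 starts Nov 5 04:15 → clear.
R5: ends Nov 5 01:00 at or before R10 starts Nov 5 04:15 → clear.
R6: starts Nov 5 04:30 before R10 ends Nov 5 08:15, and ends Nov 5 05:45 after R10 starts Nov 5 04:15 → overlap.
R7: starts Nov 5 08:00 before R10 ends Nov 5 08:15, and ends Nov 5 09:00 after R10 starts Nov 5 04:15 → overlap.
R8: starts Nov 5 11:00 at or after R10 ends Nov 5 08:15 → clear.
R1: starts Nov 5 12:15 at or after R10 ends Nov 5 08:15 → clear.
R9: starts Nov 5 14:45 at or after R10 ends Nov 5 08:15 → clear.
R10 overlaps R6, R7.

Yes — it overlaps R6, R7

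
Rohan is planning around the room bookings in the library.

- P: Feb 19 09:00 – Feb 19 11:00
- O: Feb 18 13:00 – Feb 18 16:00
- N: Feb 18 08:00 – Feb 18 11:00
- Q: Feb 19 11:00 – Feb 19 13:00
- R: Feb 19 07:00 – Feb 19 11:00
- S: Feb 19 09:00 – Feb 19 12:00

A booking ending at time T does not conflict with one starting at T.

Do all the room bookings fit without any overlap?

Sorted by start: N, O, R, P, S, Q.
O starts after N ends, so nothing later overlaps N either.
R starts after O ends, so nothing later overlaps O either.
P starts before R ends → R and P overlap.
That's a conflict, so the schedule is not conflict-free.

No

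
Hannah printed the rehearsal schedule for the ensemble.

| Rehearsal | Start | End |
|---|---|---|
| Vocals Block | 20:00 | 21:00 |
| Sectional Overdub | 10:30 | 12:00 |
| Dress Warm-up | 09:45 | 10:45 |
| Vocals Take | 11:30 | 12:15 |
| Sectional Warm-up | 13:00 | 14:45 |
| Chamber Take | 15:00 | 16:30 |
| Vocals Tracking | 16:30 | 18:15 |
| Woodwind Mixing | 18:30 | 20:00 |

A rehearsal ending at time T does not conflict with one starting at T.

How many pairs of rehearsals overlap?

2

Two intervals overlap when each starts before the other ends.
Sorted by start: Dress Warm-up, Sectional Overdub, Vocals Take, Sectional Warm-up, Chamber Take, Vocals Tracking, Woodwind Mixing, Vocals Block.
Sectional Overdub starts before Dress Warm-up ends → Dress Warm-up and Sectional Overdub overlap.
Vocals Take starts after Dress Warm-up ends, so Dress Warm-up has no further overlaps.
Vocals Take starts before Sectional Overdub ends → Sectional Overdub and Vocals Take overlap.
Sectional Warm-up starts after Sectional Overdub ends, so Sectional Overdub has no further overlaps.
Sectional Warm-up starts after Vocals Take ends, so Vocals Take has no further overlaps.
Chamber Take starts after Sectional Warm-up ends, so Sectional Warm-up has no further overlaps.
Vocals Tracking starts exactly when Chamber Take ends (back-to-back, no overlap), so Chamber Take has no further overlaps.
Woodwind Mixing starts after Vocals Tracking ends, so Vocals Tracking has no further overlaps.
Vocals Block starts exactly when Woodwind Mixing ends (back-to-back, no overlap).
Overlapping pairs: Dress Warm-up & Sectional Overdub, Sectional Overdub & Vocals Take — 2 in total.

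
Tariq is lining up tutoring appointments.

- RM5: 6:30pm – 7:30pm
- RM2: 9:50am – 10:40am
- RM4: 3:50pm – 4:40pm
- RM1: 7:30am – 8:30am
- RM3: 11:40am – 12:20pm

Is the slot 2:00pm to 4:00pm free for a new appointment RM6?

RM1: ends 8:30am at or before RM6 starts 2:00pm → clear.
RM2: ends 10:40am at or before RM6 starts 2:00pm → clear.
RM3: ends 12:20pm at or before RM6 starts 2:00pm → clear.
RM4: starts 3:50pm before RM6 ends 4:00pm, and ends 4:40pm after RM6 starts 2:00pm → overlap.
RM5: starts 6:30pm at or after RM6 ends 4:00pm → clear.
RM6 overlaps RM4.

No — it overlaps RM4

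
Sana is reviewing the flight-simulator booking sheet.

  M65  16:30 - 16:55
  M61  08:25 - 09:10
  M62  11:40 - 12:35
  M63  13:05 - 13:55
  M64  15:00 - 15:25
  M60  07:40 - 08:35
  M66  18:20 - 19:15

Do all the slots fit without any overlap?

Two intervals overlap when each starts before the other ends.
Sorted by start: M60, M61, M62, M63, M64, M65, M66.
M61 starts before M60 ends → M60 and M61 overlap.
That's a conflict, so the schedule is not conflict-free.

No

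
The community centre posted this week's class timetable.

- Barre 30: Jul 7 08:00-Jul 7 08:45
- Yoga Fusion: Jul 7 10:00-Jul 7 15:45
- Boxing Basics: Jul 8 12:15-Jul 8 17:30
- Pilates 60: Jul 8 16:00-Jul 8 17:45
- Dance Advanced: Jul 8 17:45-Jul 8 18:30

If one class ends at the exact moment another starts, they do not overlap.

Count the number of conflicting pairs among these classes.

1

Sorted by start: Barre 30, Yoga Fusion, Boxing Basics, Pilates 60, Dance Advanced.
Yoga Fusion starts after Barre 30 ends; Barre 30 is clear from here.
Boxing Basics starts after Yoga Fusion ends; Yoga Fusion is clear from here.
Pilates 60 starts before Boxing Basics ends → Boxing Basics and Pilates 60 overlap.
Dance Advanced starts after Boxing Basics ends.
Dance Advanced starts exactly when Pilates 60 ends (back-to-back, no overlap).
Overlapping pairs: Boxing Basics & Pilates 60 — 1 in total.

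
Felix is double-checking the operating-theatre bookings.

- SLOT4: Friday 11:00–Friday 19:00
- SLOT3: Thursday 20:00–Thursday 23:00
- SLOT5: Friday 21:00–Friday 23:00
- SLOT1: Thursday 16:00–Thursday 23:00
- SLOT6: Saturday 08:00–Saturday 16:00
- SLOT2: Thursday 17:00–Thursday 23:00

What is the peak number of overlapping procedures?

3

Walk through starts and ends in time order (an end at T is processed before a start at T):
Thursday 16:00 start SLOT1 → 1
Thursday 17:00 start SLOT2 → 2
Thursday 20:00 start SLOT3 → 3
Thursday 23:00 end SLOT1 → 2
Thursday 23:00 end SLOT2 → 1
Thursday 23:00 end SLOT3 → 0
Friday 11:00 start SLOT4 → 1
Friday 19:00 end SLOT4 → 0
Friday 21:00 start SLOT5 → 1
Friday 23:00 end SLOT5 → 0
Saturday 08:00 start SLOT6 → 1
Saturday 16:00 end SLOT6 → 0
Peak is 3, at Thursday 20:00 (SLOT1, SLOT2, SLOT3).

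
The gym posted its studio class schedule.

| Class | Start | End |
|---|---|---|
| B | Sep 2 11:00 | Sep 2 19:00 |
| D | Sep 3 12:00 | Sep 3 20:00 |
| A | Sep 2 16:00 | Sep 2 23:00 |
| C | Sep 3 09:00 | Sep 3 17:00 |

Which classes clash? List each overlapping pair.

Sorted by start: B, A, C, D.
A starts before B ends → B and A overlap.
C starts after B ends, so B has no further overlaps.
C starts after A ends, so A has no further overlaps.
D starts before C ends → C and D overlap.

A & B, C & D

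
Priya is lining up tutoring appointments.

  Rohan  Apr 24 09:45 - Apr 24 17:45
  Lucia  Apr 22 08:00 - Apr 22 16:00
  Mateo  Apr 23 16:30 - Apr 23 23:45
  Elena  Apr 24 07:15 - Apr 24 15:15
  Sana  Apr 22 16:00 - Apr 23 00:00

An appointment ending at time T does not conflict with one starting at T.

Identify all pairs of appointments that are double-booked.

Elena & Rohan

Two intervals overlap when each starts before the other ends.
Sorted by start: Lucia, Sana, Mateo, Elena, Rohan.
Sana starts exactly when Lucia ends (back-to-back, no overlap), so Lucia has no further overlaps.
Mateo starts after Sana ends, so Sana has no further overlaps.
Elena starts after Mateo ends, so Mateo has no further overlaps.
Rohan starts before Elena ends → Elena and Rohan overlap.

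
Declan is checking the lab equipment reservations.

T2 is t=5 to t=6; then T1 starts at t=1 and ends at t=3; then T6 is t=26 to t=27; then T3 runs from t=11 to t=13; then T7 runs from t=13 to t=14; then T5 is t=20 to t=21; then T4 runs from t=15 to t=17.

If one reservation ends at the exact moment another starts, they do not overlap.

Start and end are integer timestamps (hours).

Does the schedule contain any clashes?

No

Sorted by start: T1, T2, T3, T7, T4, T5, T6.
T2 starts after T1 ends; T1 is clear from here.
T3 starts after T2 ends; T2 is clear from here.
T7 starts exactly when T3 ends (back-to-back, no overlap); T3 is clear from here.
T4 starts after T7 ends; T7 is clear from here.
T5 starts after T4 ends; T4 is clear from here.
T6 starts after T5 ends.
Every pair is clear; the schedule has no overlaps.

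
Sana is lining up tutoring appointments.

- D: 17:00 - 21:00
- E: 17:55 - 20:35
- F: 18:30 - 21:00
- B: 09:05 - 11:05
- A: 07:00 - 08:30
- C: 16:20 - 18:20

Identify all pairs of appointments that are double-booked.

Sorted by start: A, B, C, D, E, F.
B starts after A ends, so nothing later overlaps A either.
C starts after B ends, so nothing later overlaps B either.
D starts before C ends → C and D overlap.
E starts before C ends → C and E overlap.
F starts after C ends.
E starts before D ends → D and E overlap.
F starts before D ends → D and F overlap.
F starts before E ends → E and F overlap.

C & D, C & E, D & E, D & F, E & F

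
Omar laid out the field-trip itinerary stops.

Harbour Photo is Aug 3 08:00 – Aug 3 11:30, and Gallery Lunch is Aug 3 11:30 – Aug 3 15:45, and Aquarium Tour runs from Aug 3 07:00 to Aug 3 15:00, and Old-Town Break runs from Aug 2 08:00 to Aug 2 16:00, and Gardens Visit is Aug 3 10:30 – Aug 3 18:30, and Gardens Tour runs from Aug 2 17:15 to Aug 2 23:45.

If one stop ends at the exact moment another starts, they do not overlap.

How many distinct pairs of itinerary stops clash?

5

Sorted by start: Old-Town Break, Gardens Tour, Aquarium Tour, Harbour Photo, Gardens Visit, Gallery Lunch.
Gardens Tour starts after Old-Town Break ends — done with Old-Town Break.
Aquarium Tour starts after Gardens Tour ends — done with Gardens Tour.
Harbour Photo starts before Aquarium Tour ends → Aquarium Tour and Harbour Photo overlap.
Gardens Visit starts before Aquarium Tour ends → Aquarium Tour and Gardens Visit overlap.
Gallery Lunch starts before Aquarium Tour ends → Aquarium Tour and Gallery Lunch overlap.
Gardens Visit starts before Harbour Photo ends → Harbour Photo and Gardens Visit overlap.
Gallery Lunch starts exactly when Harbour Photo ends (back-to-back, no overlap).
Gallery Lunch starts before Gardens Visit ends → Gardens Visit and Gallery Lunch overlap.
Overlapping pairs: Aquarium Tour & Gallery Lunch, Aquarium Tour & Gardens Visit, Aquarium Tour & Harbour Photo, Gallery Lunch & Gardens Visit, Gardens Visit & Harbour Photo — 5 in total.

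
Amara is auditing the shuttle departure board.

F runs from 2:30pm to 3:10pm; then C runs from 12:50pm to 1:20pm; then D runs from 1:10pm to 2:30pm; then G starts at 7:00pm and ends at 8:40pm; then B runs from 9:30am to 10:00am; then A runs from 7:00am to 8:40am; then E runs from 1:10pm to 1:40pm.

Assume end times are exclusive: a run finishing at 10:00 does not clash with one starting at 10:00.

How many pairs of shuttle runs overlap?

Check each pair: they overlap iff neither finishes before the other starts.
Sorted by start: A, B, C, D, E, F, G.
B starts after A ends — done with A.
C starts after B ends — done with B.
D starts before C ends → C and D overlap.
E starts before C ends → C and E overlap.
F starts after C ends — done with C.
E starts before D ends → D and E overlap.
F starts exactly when D ends (back-to-back, no overlap) — done with D.
F starts after E ends — done with E.
G starts after F ends.
Overlapping pairs: C & D, C & E, D & E — 3 in total.

3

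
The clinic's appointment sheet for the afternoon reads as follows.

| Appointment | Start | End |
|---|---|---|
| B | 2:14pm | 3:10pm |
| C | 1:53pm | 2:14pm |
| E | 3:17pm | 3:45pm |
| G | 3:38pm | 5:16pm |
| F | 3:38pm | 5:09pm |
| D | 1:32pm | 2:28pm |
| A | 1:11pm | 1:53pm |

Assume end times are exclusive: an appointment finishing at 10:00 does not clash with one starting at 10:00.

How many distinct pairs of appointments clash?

Sorted by start: A, D, C, B, E, F, G.
D starts before A ends → A and D overlap.
C starts exactly when A ends (back-to-back, no overlap), so A has no further overlaps.
C starts before D ends → D and C overlap.
B starts before D ends → D and B overlap.
E starts after D ends, so D has no further overlaps.
B starts exactly when C ends (back-to-back, no overlap), so C has no further overlaps.
E starts after B ends, so B has no further overlaps.
F starts before E ends → E and F overlap.
G starts before E ends → E and G overlap.
G starts before F ends → F and G overlap.
Overlapping pairs: A & D, B & D, C & D, E & F, E & G, F & G — 6 in total.

6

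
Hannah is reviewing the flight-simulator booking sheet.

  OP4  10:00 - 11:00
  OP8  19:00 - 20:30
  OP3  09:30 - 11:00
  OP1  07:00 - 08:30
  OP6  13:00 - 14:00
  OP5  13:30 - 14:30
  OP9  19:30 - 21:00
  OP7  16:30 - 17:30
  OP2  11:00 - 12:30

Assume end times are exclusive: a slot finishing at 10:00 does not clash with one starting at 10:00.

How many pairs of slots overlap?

3

Check each pair: they overlap iff neither finishes before the other starts.
Sorted by start: OP1, OP3, OP4, OP2, OP6, OP5, OP7, OP8, OP9.
OP3 starts after OP1 ends — done with OP1.
OP4 starts before OP3 ends → OP3 and OP4 overlap.
OP2 starts exactly when OP3 ends (back-to-back, no overlap) — done with OP3.
OP2 starts exactly when OP4 ends (back-to-back, no overlap) — done with OP4.
OP6 starts after OP2 ends — done with OP2.
OP5 starts before OP6 ends → OP6 and OP5 overlap.
OP7 starts after OP6 ends — done with OP6.
OP7 starts after OP5 ends — done with OP5.
OP8 starts after OP7 ends — done with OP7.
OP9 starts before OP8 ends → OP8 and OP9 overlap.
Overlapping pairs: OP3 & OP4, OP5 & OP6, OP8 & OP9 — 3 in total.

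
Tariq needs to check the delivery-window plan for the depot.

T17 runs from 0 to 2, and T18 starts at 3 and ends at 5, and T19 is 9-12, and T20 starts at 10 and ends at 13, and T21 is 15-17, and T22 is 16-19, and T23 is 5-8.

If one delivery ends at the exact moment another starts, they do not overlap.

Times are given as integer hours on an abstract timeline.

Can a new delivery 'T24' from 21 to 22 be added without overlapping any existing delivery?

Yes — the slot is free

T17: ends 2 at or before T24 starts 21 → clear.
T18: ends 5 at or before T24 starts 21 → clear.
T23: ends 8 at or before T24 starts 21 → clear.
T19: ends 12 at or before T24 starts 21 → clear.
T20: ends 13 at or before T24 starts 21 → clear.
T21: ends 17 at or before T24 starts 21 → clear.
T22: ends 19 at or before T24 starts 21 → clear.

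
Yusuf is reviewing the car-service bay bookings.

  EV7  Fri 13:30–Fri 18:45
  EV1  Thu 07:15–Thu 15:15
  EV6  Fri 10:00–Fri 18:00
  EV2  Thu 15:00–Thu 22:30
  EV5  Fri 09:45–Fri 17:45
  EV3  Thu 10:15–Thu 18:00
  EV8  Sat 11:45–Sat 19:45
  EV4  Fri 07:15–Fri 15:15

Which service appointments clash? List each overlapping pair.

Two intervals overlap when each starts before the other ends.
Sorted by start: EV1, EV3, EV2, EV4, EV5, EV6, EV7, EV8.
EV3 starts before EV1 ends → EV1 and EV3 overlap.
EV2 starts before EV1 ends → EV1 and EV2 overlap.
EV4 starts after EV1 ends — done with EV1.
EV2 starts before EV3 ends → EV3 and EV2 overlap.
EV4 starts after EV3 ends — done with EV3.
EV4 starts after EV2 ends — done with EV2.
EV5 starts before EV4 ends → EV4 and EV5 overlap.
EV6 starts before EV4 ends → EV4 and EV6 overlap.
EV7 starts before EV4 ends → EV4 and EV7 overlap.
EV8 starts after EV4 ends.
EV6 starts before EV5 ends → EV5 and EV6 overlap.
EV7 starts before EV5 ends → EV5 and EV7 overlap.
EV8 starts after EV5 ends.
EV7 starts before EV6 ends → EV6 and EV7 overlap.
EV8 starts after EV6 ends.
EV8 starts after EV7 ends.

EV1 & EV2, EV1 & EV3, EV2 & EV3, EV4 & EV5, EV4 & EV6, EV4 & EV7, EV5 & EV6, EV5 & EV7, EV6 & EV7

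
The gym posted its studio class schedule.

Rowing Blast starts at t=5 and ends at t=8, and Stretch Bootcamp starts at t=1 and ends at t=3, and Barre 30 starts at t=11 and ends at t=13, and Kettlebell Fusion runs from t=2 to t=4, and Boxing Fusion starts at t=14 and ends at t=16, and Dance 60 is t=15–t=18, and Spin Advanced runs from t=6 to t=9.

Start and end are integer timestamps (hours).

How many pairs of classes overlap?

3

Sorted by start: Stretch Bootcamp, Kettlebell Fusion, Rowing Blast, Spin Advanced, Barre 30, Boxing Fusion, Dance 60.
Kettlebell Fusion starts before Stretch Bootcamp ends → Stretch Bootcamp and Kettlebell Fusion overlap.
Rowing Blast starts after Stretch Bootcamp ends, so nothing later overlaps Stretch Bootcamp either.
Rowing Blast starts after Kettlebell Fusion ends, so nothing later overlaps Kettlebell Fusion either.
Spin Advanced starts before Rowing Blast ends → Rowing Blast and Spin Advanced overlap.
Barre 30 starts after Rowing Blast ends, so nothing later overlaps Rowing Blast either.
Barre 30 starts after Spin Advanced ends, so nothing later overlaps Spin Advanced either.
Boxing Fusion starts after Barre 30 ends, so nothing later overlaps Barre 30 either.
Dance 60 starts before Boxing Fusion ends → Boxing Fusion and Dance 60 overlap.
Overlapping pairs: Boxing Fusion & Dance 60, Kettlebell Fusion & Stretch Bootcamp, Rowing Blast & Spin Advanced — 3 in total.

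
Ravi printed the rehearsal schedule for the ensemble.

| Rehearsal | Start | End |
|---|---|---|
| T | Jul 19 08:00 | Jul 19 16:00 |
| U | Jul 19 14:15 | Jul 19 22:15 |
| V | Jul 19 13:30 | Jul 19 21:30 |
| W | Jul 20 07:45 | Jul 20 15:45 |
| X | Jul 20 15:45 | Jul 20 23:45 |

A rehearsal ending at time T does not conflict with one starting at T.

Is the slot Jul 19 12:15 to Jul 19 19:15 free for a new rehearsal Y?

No — it overlaps T, U, V

T: starts Jul 19 08:00 before Y ends Jul 19 19:15, and ends Jul 19 16:00 after Y starts Jul 19 12:15 → overlap.
V: starts Jul 19 13:30 before Y ends Jul 19 19:15, and ends Jul 19 21:30 after Y starts Jul 19 12:15 → overlap.
U: starts Jul 19 14:15 before Y ends Jul 19 19:15, and ends Jul 19 22:15 after Y starts Jul 19 12:15 → overlap.
W: starts Jul 20 07:45 at or after Y ends Jul 19 19:15 → clear.
X: starts Jul 20 15:45 at or after Y ends Jul 19 19:15 → clear.
Y overlaps T, U, V.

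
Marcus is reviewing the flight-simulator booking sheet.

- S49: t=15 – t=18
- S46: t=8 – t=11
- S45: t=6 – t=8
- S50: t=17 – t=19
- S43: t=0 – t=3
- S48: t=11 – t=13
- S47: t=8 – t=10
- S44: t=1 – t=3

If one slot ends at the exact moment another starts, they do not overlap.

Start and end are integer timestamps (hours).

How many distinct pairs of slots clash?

3

Sorted by start: S43, S44, S45, S46, S47, S48, S49, S50.
S44 starts before S43 ends → S43 and S44 overlap.
S45 starts after S43 ends, so S43 has no further overlaps.
S45 starts after S44 ends, so S44 has no further overlaps.
S46 starts exactly when S45 ends (back-to-back, no overlap), so S45 has no further overlaps.
S47 starts before S46 ends → S46 and S47 overlap.
S48 starts exactly when S46 ends (back-to-back, no overlap), so S46 has no further overlaps.
S48 starts after S47 ends, so S47 has no further overlaps.
S49 starts after S48 ends, so S48 has no further overlaps.
S50 starts before S49 ends → S49 and S50 overlap.
Overlapping pairs: S43 & S44, S46 & S47, S49 & S50 — 3 in total.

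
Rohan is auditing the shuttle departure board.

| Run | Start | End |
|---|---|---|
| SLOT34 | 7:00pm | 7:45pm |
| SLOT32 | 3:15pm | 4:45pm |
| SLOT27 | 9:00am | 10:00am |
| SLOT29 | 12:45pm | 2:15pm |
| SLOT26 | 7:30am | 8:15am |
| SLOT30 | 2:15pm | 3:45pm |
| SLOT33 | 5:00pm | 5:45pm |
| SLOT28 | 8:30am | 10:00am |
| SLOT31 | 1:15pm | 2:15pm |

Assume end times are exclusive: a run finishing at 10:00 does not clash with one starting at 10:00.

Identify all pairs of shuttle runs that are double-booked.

SLOT27 & SLOT28, SLOT29 & SLOT31, SLOT30 & SLOT32

Sorted by start: SLOT26, SLOT28, SLOT27, SLOT29, SLOT31, SLOT30, SLOT32, SLOT33, SLOT34.
SLOT28 starts after SLOT26 ends, so SLOT26 has no further overlaps.
SLOT27 starts before SLOT28 ends → SLOT28 and SLOT27 overlap.
SLOT29 starts after SLOT28 ends, so SLOT28 has no further overlaps.
SLOT29 starts after SLOT27 ends, so SLOT27 has no further overlaps.
SLOT31 starts before SLOT29 ends → SLOT29 and SLOT31 overlap.
SLOT30 starts exactly when SLOT29 ends (back-to-back, no overlap), so SLOT29 has no further overlaps.
SLOT30 starts exactly when SLOT31 ends (back-to-back, no overlap), so SLOT31 has no further overlaps.
SLOT32 starts before SLOT30 ends → SLOT30 and SLOT32 overlap.
SLOT33 starts after SLOT30 ends, so SLOT30 has no further overlaps.
SLOT33 starts after SLOT32 ends, so SLOT32 has no further overlaps.
SLOT34 starts after SLOT33 ends.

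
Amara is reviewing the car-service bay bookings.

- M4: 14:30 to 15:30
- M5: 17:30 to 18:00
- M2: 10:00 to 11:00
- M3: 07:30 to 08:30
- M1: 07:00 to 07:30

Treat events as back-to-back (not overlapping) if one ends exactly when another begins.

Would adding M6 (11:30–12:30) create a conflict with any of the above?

No — it doesn't clash with anything

M1: ends 07:30 at or before M6 starts 11:30 → clear.
M3: ends 08:30 at or before M6 starts 11:30 → clear.
M2: ends 11:00 at or before M6 starts 11:30 → clear.
M4: starts 14:30 at or after M6 ends 12:30 → clear.
M5: starts 17:30 at or after M6 ends 12:30 → clear.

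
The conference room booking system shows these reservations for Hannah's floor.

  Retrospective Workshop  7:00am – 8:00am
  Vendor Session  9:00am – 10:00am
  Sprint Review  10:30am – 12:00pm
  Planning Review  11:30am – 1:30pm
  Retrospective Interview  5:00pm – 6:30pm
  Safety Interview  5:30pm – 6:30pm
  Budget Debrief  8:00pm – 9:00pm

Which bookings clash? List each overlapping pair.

Sorted by start: Retrospective Workshop, Vendor Session, Sprint Review, Planning Review, Retrospective Interview, Safety Interview, Budget Debrief.
Vendor Session starts after Retrospective Workshop ends, so Retrospective Workshop has no further overlaps.
Sprint Review starts after Vendor Session ends, so Vendor Session has no further overlaps.
Planning Review starts before Sprint Review ends → Sprint Review and Planning Review overlap.
Retrospective Interview starts after Sprint Review ends, so Sprint Review has no further overlaps.
Retrospective Interview starts after Planning Review ends, so Planning Review has no further overlaps.
Safety Interview starts before Retrospective Interview ends → Retrospective Interview and Safety Interview overlap.
Budget Debrief starts after Retrospective Interview ends.
Budget Debrief starts after Safety Interview ends.

Planning Review & Sprint Review, Retrospective Interview & Safety Interview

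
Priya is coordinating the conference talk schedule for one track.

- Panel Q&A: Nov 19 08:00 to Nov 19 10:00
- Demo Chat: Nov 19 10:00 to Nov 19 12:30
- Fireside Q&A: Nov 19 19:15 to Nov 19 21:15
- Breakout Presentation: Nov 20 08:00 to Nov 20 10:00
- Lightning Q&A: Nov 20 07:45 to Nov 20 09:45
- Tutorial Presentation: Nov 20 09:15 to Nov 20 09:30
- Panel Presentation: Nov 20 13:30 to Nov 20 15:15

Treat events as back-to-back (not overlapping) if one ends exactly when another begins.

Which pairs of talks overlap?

Breakout Presentation & Lightning Q&A, Breakout Presentation & Tutorial Presentation, Lightning Q&A & Tutorial Presentation

Sorted by start: Panel Q&A, Demo Chat, Fireside Q&A, Lightning Q&A, Breakout Presentation, Tutorial Presentation, Panel Presentation.
Demo Chat starts exactly when Panel Q&A ends (back-to-back, no overlap), so nothing later overlaps Panel Q&A either.
Fireside Q&A starts after Demo Chat ends, so nothing later overlaps Demo Chat either.
Lightning Q&A starts after Fireside Q&A ends, so nothing later overlaps Fireside Q&A either.
Breakout Presentation starts before Lightning Q&A ends → Lightning Q&A and Breakout Presentation overlap.
Tutorial Presentation starts before Lightning Q&A ends → Lightning Q&A and Tutorial Presentation overlap.
Panel Presentation starts after Lightning Q&A ends.
Tutorial Presentation starts before Breakout Presentation ends → Breakout Presentation and Tutorial Presentation overlap.
Panel Presentation starts after Breakout Presentation ends.
Panel Presentation starts after Tutorial Presentation ends.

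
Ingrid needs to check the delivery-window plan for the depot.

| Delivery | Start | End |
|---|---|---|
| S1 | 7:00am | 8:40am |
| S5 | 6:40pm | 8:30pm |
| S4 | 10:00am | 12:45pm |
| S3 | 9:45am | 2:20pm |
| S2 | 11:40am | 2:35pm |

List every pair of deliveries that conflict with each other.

S2 & S3, S2 & S4, S3 & S4

Sorted by start: S1, S3, S4, S2, S5.
S3 starts after S1 ends, so S1 has no further overlaps.
S4 starts before S3 ends → S3 and S4 overlap.
S2 starts before S3 ends → S3 and S2 overlap.
S5 starts after S3 ends.
S2 starts before S4 ends → S4 and S2 overlap.
S5 starts after S4 ends.
S5 starts after S2 ends.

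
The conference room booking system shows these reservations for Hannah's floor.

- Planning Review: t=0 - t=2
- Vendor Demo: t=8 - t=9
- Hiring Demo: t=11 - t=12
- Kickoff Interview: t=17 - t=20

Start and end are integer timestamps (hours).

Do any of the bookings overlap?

Sorted by start: Planning Review, Vendor Demo, Hiring Demo, Kickoff Interview.
Vendor Demo starts after Planning Review ends, so Planning Review has no further overlaps.
Hiring Demo starts after Vendor Demo ends, so Vendor Demo has no further overlaps.
Kickoff Interview starts after Hiring Demo ends.
Every pair is clear; the schedule has no overlaps.

No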